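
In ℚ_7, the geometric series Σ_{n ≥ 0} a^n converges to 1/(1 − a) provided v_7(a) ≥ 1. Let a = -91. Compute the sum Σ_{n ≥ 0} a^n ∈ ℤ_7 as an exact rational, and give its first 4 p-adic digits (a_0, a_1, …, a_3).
Σ a^n = 1/(1 − a) = 1/92;  first 4 digits = (1, 1, 6, 3)

v_7(a) = 1 ≥ 1, so the series converges in ℤ_7 to 1/(1 − a) = 1/(1 − (-91)) = 1/92. Expand this rational in ℤ_7: compute digits iteratively via d_i = x_i mod 7, x_{i+1} = (x_i − d_i)/7. The first 4 digits are (1, 1, 6, 3).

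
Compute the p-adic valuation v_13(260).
v_13(260) = 1

v_13(n) is the largest exponent k such that 13^k divides n. Factor out: 260 = 13^1 · 20. (Sign doesn't affect v_p.) So v_13(260) = 1.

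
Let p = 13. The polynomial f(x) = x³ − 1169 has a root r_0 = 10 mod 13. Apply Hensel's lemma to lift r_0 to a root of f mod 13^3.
r_2 = 179 (mod 2197)

Hensel: r_{i+1} = r_i − f(r_i)/f′(r_i) mod 13^{i+2}, where f′(x) = 3x². Iterate:
  r_0 = 10 (mod 13)
  r_1 = 10 (mod 169)
  r_2 = 179 (mod 2197)
Final: r = 179 with f(r) ≡ 0 mod 13^3.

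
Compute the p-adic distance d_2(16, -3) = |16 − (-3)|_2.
d_2(16, -3) = 1

Step 1 — x − y = 16 − (-3) = 19. Step 2 — v_2(19) = 0 (factor: 19 = (2^0 · 19); the sign does not affect v_p). Step 3 — |x − y|_2 = 2^{0} = 1.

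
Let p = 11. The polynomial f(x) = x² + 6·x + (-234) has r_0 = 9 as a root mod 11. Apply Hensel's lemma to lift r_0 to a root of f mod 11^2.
r_1 = 119 (mod 121)

Hensel: r_{i+1} = r_i − f(r_i)·(f′(r_i))^{-1} mod 11^{i+2}, f′(x) = 2x + 6. Iterate:
  r_0 = 9 (mod 11)
  r_1 = 119 (mod 121)
Final: r = 119 satisfies f(r) ≡ 0 mod 11^2.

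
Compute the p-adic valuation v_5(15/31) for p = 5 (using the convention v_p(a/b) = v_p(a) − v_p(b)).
v_5(15/31) = 1

Factor powers of 5 from the numerator and denominator of the reduced fraction: 15 = 5^1 · 3 and 31 = 5^0 · 31. Apply v_p(a/b) = v_p(a) − v_p(b): v_5(15/31) = 1 − 0 = 1.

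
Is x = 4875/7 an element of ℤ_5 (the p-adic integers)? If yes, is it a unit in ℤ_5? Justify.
x ∈ ℤ_5 but not a unit; v_5(x) = 3 > 0

ℤ_5 = {x ∈ ℚ_5 : v_5(x) ≥ 0} and ℤ_5^× = {x ∈ ℤ_5 : v_5(x) = 0}. Here v_5(4875/7) = v_5(num) − v_5(den) = 3; compare against these criteria.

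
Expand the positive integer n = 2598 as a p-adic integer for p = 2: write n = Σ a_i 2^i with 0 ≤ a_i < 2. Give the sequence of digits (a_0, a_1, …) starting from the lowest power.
(a_0, a_1, …) = (0, 1, 1, 0, 0, 1, 0, 0, 0, 1, 0, 1)

Repeated division by 2 gives the digits low-to-high: 2598 = 1·2^1 + 1·2^2 + 1·2^5 + 1·2^9 + 1·2^11. Digit sequence: (0, 1, 1, 0, 0, 1, 0, 0, 0, 1, 0, 1).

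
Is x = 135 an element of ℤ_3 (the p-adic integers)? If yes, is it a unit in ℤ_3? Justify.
x ∈ ℤ_3 but not a unit; v_3(x) = 3 > 0

ℤ_3 = {x ∈ ℚ_3 : v_3(x) ≥ 0} and ℤ_3^× = {x ∈ ℤ_3 : v_3(x) = 0}. Here v_3(135) = v_3(num) − v_3(den) = 3; compare against these criteria.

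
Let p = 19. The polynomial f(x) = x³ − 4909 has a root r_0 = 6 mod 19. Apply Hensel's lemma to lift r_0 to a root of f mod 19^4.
r_3 = 27803 (mod 130321)

Hensel: r_{i+1} = r_i − f(r_i)/f′(r_i) mod 19^{i+2}, where f′(x) = 3x². Iterate:
  r_0 = 6 (mod 19)
  r_1 = 6 (mod 361)
  r_2 = 367 (mod 6859)
  r_3 = 27803 (mod 130321)
Final: r = 27803 with f(r) ≡ 0 mod 19^4.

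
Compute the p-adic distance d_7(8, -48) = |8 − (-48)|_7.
d_7(8, -48) = 1/7

Step 1 — x − y = 8 − (-48) = 56. Step 2 — v_7(56) = 1 (factor: 56 = (7^1 · 8); the sign does not affect v_p). Step 3 — |x − y|_7 = 7^{-1} = 1/7.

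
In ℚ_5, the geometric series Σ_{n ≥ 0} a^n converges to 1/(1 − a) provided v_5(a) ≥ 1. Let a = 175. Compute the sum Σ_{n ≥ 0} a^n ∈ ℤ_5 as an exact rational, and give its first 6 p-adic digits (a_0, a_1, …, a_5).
Σ a^n = 1/(1 − a) = -1/174;  first 6 digits = (1, 0, 2, 1, 4, 4)

v_5(a) = 2 ≥ 1, so the series converges in ℤ_5 to 1/(1 − a) = 1/(1 − 175) = -1/174. Expand this rational in ℤ_5: compute digits iteratively via d_i = x_i mod 5, x_{i+1} = (x_i − d_i)/5. The first 6 digits are (1, 0, 2, 1, 4, 4).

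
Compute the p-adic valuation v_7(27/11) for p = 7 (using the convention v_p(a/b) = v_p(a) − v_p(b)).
v_7(27/11) = 0

Factor powers of 7 from the numerator and denominator of the reduced fraction: 27 = 7^0 · 27 and 11 = 7^0 · 11. Apply v_p(a/b) = v_p(a) − v_p(b): v_7(27/11) = 0 − 0 = 0.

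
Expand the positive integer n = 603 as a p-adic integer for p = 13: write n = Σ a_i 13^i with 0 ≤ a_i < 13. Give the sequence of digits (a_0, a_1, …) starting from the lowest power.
(a_0, a_1, …) = (5, 7, 3)

Repeated division by 13 gives the digits low-to-high: 603 = 5 + 7·13^1 + 3·13^2. Digit sequence: (5, 7, 3).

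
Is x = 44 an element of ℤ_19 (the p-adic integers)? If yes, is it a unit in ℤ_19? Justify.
x ∈ ℤ_19^× (unit); v_19(x) = 0

ℤ_19 = {x ∈ ℚ_19 : v_19(x) ≥ 0} and ℤ_19^× = {x ∈ ℤ_19 : v_19(x) = 0}. Here v_19(44) = v_19(num) − v_19(den) = 0; compare against these criteria.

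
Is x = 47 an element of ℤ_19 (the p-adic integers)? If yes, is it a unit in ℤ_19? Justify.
x ∈ ℤ_19^× (unit); v_19(x) = 0

ℤ_19 = {x ∈ ℚ_19 : v_19(x) ≥ 0} and ℤ_19^× = {x ∈ ℤ_19 : v_19(x) = 0}. Here v_19(47) = v_19(num) − v_19(den) = 0; compare against these criteria.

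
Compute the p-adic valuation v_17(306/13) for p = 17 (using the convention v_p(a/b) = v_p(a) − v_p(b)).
v_17(306/13) = 1

Factor powers of 17 from the numerator and denominator of the reduced fraction: 306 = 17^1 · 18 and 13 = 17^0 · 13. Apply v_p(a/b) = v_p(a) − v_p(b): v_17(306/13) = 1 − 0 = 1.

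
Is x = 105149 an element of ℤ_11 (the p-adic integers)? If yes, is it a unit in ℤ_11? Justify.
x ∈ ℤ_11 but not a unit; v_11(x) = 3 > 0

ℤ_11 = {x ∈ ℚ_11 : v_11(x) ≥ 0} and ℤ_11^× = {x ∈ ℤ_11 : v_11(x) = 0}. Here v_11(105149) = v_11(num) − v_11(den) = 3; compare against these criteria.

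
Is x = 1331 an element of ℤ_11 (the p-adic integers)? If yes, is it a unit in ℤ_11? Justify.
x ∈ ℤ_11 but not a unit; v_11(x) = 3 > 0

ℤ_11 = {x ∈ ℚ_11 : v_11(x) ≥ 0} and ℤ_11^× = {x ∈ ℤ_11 : v_11(x) = 0}. Here v_11(1331) = v_11(num) − v_11(den) = 3; compare against these criteria.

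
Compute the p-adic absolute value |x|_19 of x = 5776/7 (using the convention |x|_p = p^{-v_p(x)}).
|5776/7|_19 = 1/361

Step 1 — compute v_19(x) by factoring powers of 19 out of the numerator and denominator: v_19(5776/7) = 2. Step 2 — apply |x|_p = p^{-v_p(x)} = 19^{-2} = 1/361.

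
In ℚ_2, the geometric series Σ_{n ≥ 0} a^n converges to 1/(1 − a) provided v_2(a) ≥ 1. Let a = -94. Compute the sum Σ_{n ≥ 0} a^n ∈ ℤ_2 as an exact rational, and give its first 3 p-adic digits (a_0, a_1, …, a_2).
Σ a^n = 1/(1 − a) = 1/95;  first 3 digits = (1, 1, 1)

v_2(a) = 1 ≥ 1, so the series converges in ℤ_2 to 1/(1 − a) = 1/(1 − (-94)) = 1/95. Expand this rational in ℤ_2: compute digits iteratively via d_i = x_i mod 2, x_{i+1} = (x_i − d_i)/2. The first 3 digits are (1, 1, 1).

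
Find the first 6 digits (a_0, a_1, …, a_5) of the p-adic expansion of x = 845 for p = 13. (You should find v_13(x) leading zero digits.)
(a_0, …, a_5) = (0, 0, 5, 0, 0, 0)

v_13(845) = 2, so a_0 = ... = a_1 = 0. Factor out: x = 13^2 · u with u = 5 a unit in ℤ_13. Expand u iteratively via a_{v+i} = u_i mod 13, u_{i+1} = (u_i − a_{v+i})/13:
  u_0 = 5;  a_2 = 5;  u_1 = (u_0 − 5)/13 = 0
  u_1 = 0;  a_3 = 0;  u_2 = (u_1 − 0)/13 = 0
  u_2 = 0;  a_4 = 0;  u_3 = (u_2 − 0)/13 = 0
  u_3 = 0;  a_5 = 0;  u_4 = (u_3 − 0)/13 = 0
Digits: (0, 0, 5, 0, 0, 0).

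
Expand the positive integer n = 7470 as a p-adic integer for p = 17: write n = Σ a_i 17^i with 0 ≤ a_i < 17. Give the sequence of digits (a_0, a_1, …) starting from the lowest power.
(a_0, a_1, …) = (7, 14, 8, 1)

Repeated division by 17 gives the digits low-to-high: 7470 = 7 + 14·17^1 + 8·17^2 + 1·17^3. Digit sequence: (7, 14, 8, 1).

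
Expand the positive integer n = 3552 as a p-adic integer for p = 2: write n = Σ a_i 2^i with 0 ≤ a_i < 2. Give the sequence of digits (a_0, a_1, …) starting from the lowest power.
(a_0, a_1, …) = (0, 0, 0, 0, 0, 1, 1, 1, 1, 0, 1, 1)

Repeated division by 2 gives the digits low-to-high: 3552 = 1·2^5 + 1·2^6 + 1·2^7 + 1·2^8 + 1·2^10 + 1·2^11. Digit sequence: (0, 0, 0, 0, 0, 1, 1, 1, 1, 0, 1, 1).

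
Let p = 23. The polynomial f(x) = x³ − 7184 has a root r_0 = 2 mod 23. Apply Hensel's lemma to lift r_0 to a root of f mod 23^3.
r_2 = 4303 (mod 12167)

Hensel: r_{i+1} = r_i − f(r_i)/f′(r_i) mod 23^{i+2}, where f′(x) = 3x². Iterate:
  r_0 = 2 (mod 23)
  r_1 = 71 (mod 529)
  r_2 = 4303 (mod 12167)
Final: r = 4303 with f(r) ≡ 0 mod 23^3.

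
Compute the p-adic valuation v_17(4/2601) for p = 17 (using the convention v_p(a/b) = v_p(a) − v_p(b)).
v_17(4/2601) = -2

Factor powers of 17 from the numerator and denominator of the reduced fraction: 4 = 17^0 · 4 and 2601 = 17^2 · 9. Apply v_p(a/b) = v_p(a) − v_p(b): v_17(4/2601) = 0 − 2 = -2.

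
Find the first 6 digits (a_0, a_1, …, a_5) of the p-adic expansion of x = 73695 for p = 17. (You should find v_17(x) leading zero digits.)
(a_0, …, a_5) = (0, 0, 0, 15, 0, 0)

v_17(73695) = 3, so a_0 = ... = a_2 = 0. Factor out: x = 17^3 · u with u = 15 a unit in ℤ_17. Expand u iteratively via a_{v+i} = u_i mod 17, u_{i+1} = (u_i − a_{v+i})/17:
  u_0 = 15;  a_3 = 15;  u_1 = (u_0 − 15)/17 = 0
  u_1 = 0;  a_4 = 0;  u_2 = (u_1 − 0)/17 = 0
  u_2 = 0;  a_5 = 0;  u_3 = (u_2 − 0)/17 = 0
Digits: (0, 0, 0, 15, 0, 0).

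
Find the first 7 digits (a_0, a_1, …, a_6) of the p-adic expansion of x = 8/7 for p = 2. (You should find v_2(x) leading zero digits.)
(a_0, …, a_6) = (0, 0, 0, 1, 1, 1, 0)

v_2(8/7) = 3, so a_0 = ... = a_2 = 0. Factor out: x = 2^3 · u with u = 1/7 a unit in ℤ_2. Expand u iteratively via a_{v+i} = u_i mod 2, u_{i+1} = (u_i − a_{v+i})/2:
  u_0 = 1/7;  a_3 = 1;  u_1 = (u_0 − 1)/2 = -3/7
  u_1 = -3/7;  a_4 = 1;  u_2 = (u_1 − 1)/2 = -5/7
  u_2 = -5/7;  a_5 = 1;  u_3 = (u_2 − 1)/2 = -6/7
  u_3 = -6/7;  a_6 = 0;  u_4 = (u_3 − 0)/2 = -3/7
Digits: (0, 0, 0, 1, 1, 1, 0).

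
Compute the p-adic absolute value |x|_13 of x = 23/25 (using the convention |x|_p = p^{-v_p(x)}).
|23/25|_13 = 1

Step 1 — compute v_13(x) by factoring powers of 13 out of the numerator and denominator: v_13(23/25) = 0. Step 2 — apply |x|_p = p^{-v_p(x)} = 13^{0} = 1.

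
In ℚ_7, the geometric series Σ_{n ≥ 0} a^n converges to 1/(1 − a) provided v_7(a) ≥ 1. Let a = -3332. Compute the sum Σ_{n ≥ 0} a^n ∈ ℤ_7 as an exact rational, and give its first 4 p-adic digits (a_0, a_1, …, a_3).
Σ a^n = 1/(1 − a) = 1/3333;  first 4 digits = (1, 0, 2, 4)

v_7(a) = 2 ≥ 1, so the series converges in ℤ_7 to 1/(1 − a) = 1/(1 − (-3332)) = 1/3333. Expand this rational in ℤ_7: compute digits iteratively via d_i = x_i mod 7, x_{i+1} = (x_i − d_i)/7. The first 4 digits are (1, 0, 2, 4).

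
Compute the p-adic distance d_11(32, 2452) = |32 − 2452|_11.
d_11(32, 2452) = 1/121

Step 1 — x − y = 32 − 2452 = -2420. Step 2 — v_11(-2420) = 2 (factor: -2420 = −(11^2 · 20); the sign does not affect v_p). Step 3 — |x − y|_11 = 11^{-2} = 1/121.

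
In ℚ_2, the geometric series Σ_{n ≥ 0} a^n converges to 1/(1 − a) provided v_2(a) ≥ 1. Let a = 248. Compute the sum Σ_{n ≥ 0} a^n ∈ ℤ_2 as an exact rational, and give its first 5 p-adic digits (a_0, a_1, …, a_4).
Σ a^n = 1/(1 − a) = -1/247;  first 5 digits = (1, 0, 0, 1, 1)

v_2(a) = 3 ≥ 1, so the series converges in ℤ_2 to 1/(1 − a) = 1/(1 − 248) = -1/247. Expand this rational in ℤ_2: compute digits iteratively via d_i = x_i mod 2, x_{i+1} = (x_i − d_i)/2. The first 5 digits are (1, 0, 0, 1, 1).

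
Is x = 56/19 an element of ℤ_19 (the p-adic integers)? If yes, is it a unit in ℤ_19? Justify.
x ∉ ℤ_19 (v_19(x) = -1 < 0)

ℤ_19 = {x ∈ ℚ_19 : v_19(x) ≥ 0} and ℤ_19^× = {x ∈ ℤ_19 : v_19(x) = 0}. Here v_19(56/19) = v_19(num) − v_19(den) = -1; compare against these criteria.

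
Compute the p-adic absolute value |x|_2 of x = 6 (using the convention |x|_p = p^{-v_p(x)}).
|6|_2 = 1/2

Step 1 — compute v_2(x) by factoring powers of 2 out of the numerator and denominator: v_2(6) = 1. Step 2 — apply |x|_p = p^{-v_p(x)} = 2^{-1} = 1/2.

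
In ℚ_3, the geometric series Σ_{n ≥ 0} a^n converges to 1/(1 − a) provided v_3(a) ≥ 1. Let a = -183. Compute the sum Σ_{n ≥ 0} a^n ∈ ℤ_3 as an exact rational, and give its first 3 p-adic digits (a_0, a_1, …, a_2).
Σ a^n = 1/(1 − a) = 1/184;  first 3 digits = (1, 2, 1)

v_3(a) = 1 ≥ 1, so the series converges in ℤ_3 to 1/(1 − a) = 1/(1 − (-183)) = 1/184. Expand this rational in ℤ_3: compute digits iteratively via d_i = x_i mod 3, x_{i+1} = (x_i − d_i)/3. The first 3 digits are (1, 2, 1).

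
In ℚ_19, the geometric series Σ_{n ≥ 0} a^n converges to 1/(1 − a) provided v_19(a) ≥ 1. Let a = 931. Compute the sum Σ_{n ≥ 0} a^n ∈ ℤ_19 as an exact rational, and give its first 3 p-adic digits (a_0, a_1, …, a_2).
Σ a^n = 1/(1 − a) = -1/930;  first 3 digits = (1, 11, 9)

v_19(a) = 1 ≥ 1, so the series converges in ℤ_19 to 1/(1 − a) = 1/(1 − 931) = -1/930. Expand this rational in ℤ_19: compute digits iteratively via d_i = x_i mod 19, x_{i+1} = (x_i − d_i)/19. The first 3 digits are (1, 11, 9).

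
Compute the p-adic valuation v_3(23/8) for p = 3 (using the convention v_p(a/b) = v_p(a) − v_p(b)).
v_3(23/8) = 0

Factor powers of 3 from the numerator and denominator of the reduced fraction: 23 = 3^0 · 23 and 8 = 3^0 · 8. Apply v_p(a/b) = v_p(a) − v_p(b): v_3(23/8) = 0 − 0 = 0.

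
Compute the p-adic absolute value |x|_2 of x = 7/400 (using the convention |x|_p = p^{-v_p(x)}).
|7/400|_2 = 16

Step 1 — compute v_2(x) by factoring powers of 2 out of the numerator and denominator: v_2(7/400) = -4. Step 2 — apply |x|_p = p^{-v_p(x)} = 2^{4} = 16.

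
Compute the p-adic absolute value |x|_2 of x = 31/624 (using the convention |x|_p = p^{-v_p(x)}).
|31/624|_2 = 16

Step 1 — compute v_2(x) by factoring powers of 2 out of the numerator and denominator: v_2(31/624) = -4. Step 2 — apply |x|_p = p^{-v_p(x)} = 2^{4} = 16.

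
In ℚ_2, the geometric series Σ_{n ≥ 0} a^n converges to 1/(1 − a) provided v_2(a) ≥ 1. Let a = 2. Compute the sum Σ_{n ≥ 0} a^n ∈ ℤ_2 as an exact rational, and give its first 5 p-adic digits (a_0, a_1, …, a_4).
Σ a^n = 1/(1 − a) = -1;  first 5 digits = (1, 1, 1, 1, 1)

v_2(a) = 1 ≥ 1, so the series converges in ℤ_2 to 1/(1 − a) = 1/(1 − 2) = -1. Expand this rational in ℤ_2: compute digits iteratively via d_i = x_i mod 2, x_{i+1} = (x_i − d_i)/2. The first 5 digits are (1, 1, 1, 1, 1).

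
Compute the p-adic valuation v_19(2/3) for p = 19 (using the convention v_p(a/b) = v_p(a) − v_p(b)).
v_19(2/3) = 0

Factor powers of 19 from the numerator and denominator of the reduced fraction: 2 = 19^0 · 2 and 3 = 19^0 · 3. Apply v_p(a/b) = v_p(a) − v_p(b): v_19(2/3) = 0 − 0 = 0.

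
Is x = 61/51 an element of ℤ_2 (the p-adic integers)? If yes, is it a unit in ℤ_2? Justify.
x ∈ ℤ_2^× (unit); v_2(x) = 0

ℤ_2 = {x ∈ ℚ_2 : v_2(x) ≥ 0} and ℤ_2^× = {x ∈ ℤ_2 : v_2(x) = 0}. Here v_2(61/51) = v_2(num) − v_2(den) = 0; compare against these criteria.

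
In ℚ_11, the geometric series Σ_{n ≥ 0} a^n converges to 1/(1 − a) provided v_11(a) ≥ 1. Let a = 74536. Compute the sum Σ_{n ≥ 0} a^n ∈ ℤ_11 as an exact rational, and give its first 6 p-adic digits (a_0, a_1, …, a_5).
Σ a^n = 1/(1 − a) = -1/74535;  first 6 digits = (1, 0, 0, 1, 5, 0)

v_11(a) = 3 ≥ 1, so the series converges in ℤ_11 to 1/(1 − a) = 1/(1 − 74536) = -1/74535. Expand this rational in ℤ_11: compute digits iteratively via d_i = x_i mod 11, x_{i+1} = (x_i − d_i)/11. The first 6 digits are (1, 0, 0, 1, 5, 0).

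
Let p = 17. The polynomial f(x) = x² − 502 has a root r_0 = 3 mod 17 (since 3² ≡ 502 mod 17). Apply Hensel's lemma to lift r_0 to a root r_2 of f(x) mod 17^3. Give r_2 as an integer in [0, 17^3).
r_2 = 2349 (mod 4913)

Hensel's recurrence: r_{i+1} = r_i − f(r_i)·(f′(r_i))^{-1} mod 17^{i+2}, with f′(x) = 2x. Iterate:
  r_0 = 3 (mod 17)
  r_1 = 37 (mod 289)
  r_2 = 2349 (mod 4913)
Final: r_2 = 2349, and one checks f(r_2) ≡ 0 mod 17^3.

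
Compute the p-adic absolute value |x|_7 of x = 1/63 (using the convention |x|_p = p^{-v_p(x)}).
|1/63|_7 = 7

Step 1 — compute v_7(x) by factoring powers of 7 out of the numerator and denominator: v_7(1/63) = -1. Step 2 — apply |x|_p = p^{-v_p(x)} = 7^{1} = 7.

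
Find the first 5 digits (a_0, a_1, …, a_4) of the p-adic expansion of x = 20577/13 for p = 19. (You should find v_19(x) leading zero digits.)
(a_0, …, a_4) = (0, 0, 0, 9, 1)

v_19(20577/13) = 3, so a_0 = ... = a_2 = 0. Factor out: x = 19^3 · u with u = 3/13 a unit in ℤ_19. Expand u iteratively via a_{v+i} = u_i mod 19, u_{i+1} = (u_i − a_{v+i})/19:
  u_0 = 3/13;  a_3 = 9;  u_1 = (u_0 − 9)/19 = -6/13
  u_1 = -6/13;  a_4 = 1;  u_2 = (u_1 − 1)/19 = -1/13
Digits: (0, 0, 0, 9, 1).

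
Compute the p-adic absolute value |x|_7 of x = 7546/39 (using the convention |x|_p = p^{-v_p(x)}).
|7546/39|_7 = 1/343

Step 1 — compute v_7(x) by factoring powers of 7 out of the numerator and denominator: v_7(7546/39) = 3. Step 2 — apply |x|_p = p^{-v_p(x)} = 7^{-3} = 1/343.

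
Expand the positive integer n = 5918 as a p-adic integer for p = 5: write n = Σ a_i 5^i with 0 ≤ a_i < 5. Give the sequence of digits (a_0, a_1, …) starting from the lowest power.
(a_0, a_1, …) = (3, 3, 1, 2, 4, 1)

Repeated division by 5 gives the digits low-to-high: 5918 = 3 + 3·5^1 + 1·5^2 + 2·5^3 + 4·5^4 + 1·5^5. Digit sequence: (3, 3, 1, 2, 4, 1).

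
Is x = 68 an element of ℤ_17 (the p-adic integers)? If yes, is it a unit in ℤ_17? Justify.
x ∈ ℤ_17 but not a unit; v_17(x) = 1 > 0

ℤ_17 = {x ∈ ℚ_17 : v_17(x) ≥ 0} and ℤ_17^× = {x ∈ ℤ_17 : v_17(x) = 0}. Here v_17(68) = v_17(num) − v_17(den) = 1; compare against these criteria.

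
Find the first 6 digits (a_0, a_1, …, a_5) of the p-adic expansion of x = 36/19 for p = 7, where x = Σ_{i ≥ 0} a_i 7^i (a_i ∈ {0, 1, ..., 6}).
(a_0, …, a_5) = (3, 5, 0, 1, 5, 0)

v_7(36/19) = 0 (numerator and denominator both coprime to 7), so x ∈ ℤ_7^×. Compute digits iteratively via a_i = x_i mod 7, x_{i+1} = (x_i − a_i)/7, with x_0 = x:
  x_0 = 36/19;  a_0 = 3;  x_1 = (x_0 − 3)/7 = -3/19
  x_1 = -3/19;  a_1 = 5;  x_2 = (x_1 − 5)/7 = -14/19
  x_2 = -14/19;  a_2 = 0;  x_3 = (x_2 − 0)/7 = -2/19
  x_3 = -2/19;  a_3 = 1;  x_4 = (x_3 − 1)/7 = -3/19
  x_4 = -3/19;  a_4 = 5;  x_5 = (x_4 − 5)/7 = -14/19
  x_5 = -14/19;  a_5 = 0;  x_6 = (x_5 − 0)/7 = -2/19
Digits: (3, 5, 0, 1, 5, 0).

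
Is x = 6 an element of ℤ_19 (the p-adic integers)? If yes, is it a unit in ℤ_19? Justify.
x ∈ ℤ_19^× (unit); v_19(x) = 0

ℤ_19 = {x ∈ ℚ_19 : v_19(x) ≥ 0} and ℤ_19^× = {x ∈ ℤ_19 : v_19(x) = 0}. Here v_19(6) = v_19(num) − v_19(den) = 0; compare against these criteria.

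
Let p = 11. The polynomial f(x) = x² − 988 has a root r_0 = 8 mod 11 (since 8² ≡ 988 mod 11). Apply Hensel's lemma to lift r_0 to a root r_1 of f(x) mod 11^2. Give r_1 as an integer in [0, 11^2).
r_1 = 96 (mod 121)

Hensel's recurrence: r_{i+1} = r_i − f(r_i)·(f′(r_i))^{-1} mod 11^{i+2}, with f′(x) = 2x. Iterate:
  r_0 = 8 (mod 11)
  r_1 = 96 (mod 121)
Final: r_1 = 96, and one checks f(r_1) ≡ 0 mod 11^2.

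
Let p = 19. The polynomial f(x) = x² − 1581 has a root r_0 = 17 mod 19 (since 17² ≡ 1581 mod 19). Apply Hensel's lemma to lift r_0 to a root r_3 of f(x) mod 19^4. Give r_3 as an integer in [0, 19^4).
r_3 = 75865 (mod 130321)

Hensel's recurrence: r_{i+1} = r_i − f(r_i)·(f′(r_i))^{-1} mod 19^{i+2}, with f′(x) = 2x. Iterate:
  r_0 = 17 (mod 19)
  r_1 = 55 (mod 361)
  r_2 = 416 (mod 6859)
  r_3 = 75865 (mod 130321)
Final: r_3 = 75865, and one checks f(r_3) ≡ 0 mod 19^4.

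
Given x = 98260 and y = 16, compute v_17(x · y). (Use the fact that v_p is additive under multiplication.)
v_17(1572160) = 3

v_p(x) = 3 (factor: 98260 = 17^3 · 20); v_p(y) = 0 (factor: 16 = 17^0 · 16). Additivity: v_p(xy) = v_p(x) + v_p(y) = 3 + 0 = 3. (Direct check: xy = 1572160 = 17^3 · (320).)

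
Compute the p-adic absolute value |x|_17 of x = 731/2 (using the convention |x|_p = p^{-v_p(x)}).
|731/2|_17 = 1/17

Step 1 — compute v_17(x) by factoring powers of 17 out of the numerator and denominator: v_17(731/2) = 1. Step 2 — apply |x|_p = p^{-v_p(x)} = 17^{-1} = 1/17.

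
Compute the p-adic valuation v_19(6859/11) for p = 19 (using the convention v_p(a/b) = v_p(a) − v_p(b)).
v_19(6859/11) = 3

Factor powers of 19 from the numerator and denominator of the reduced fraction: 6859 = 19^3 · 1 and 11 = 19^0 · 11. Apply v_p(a/b) = v_p(a) − v_p(b): v_19(6859/11) = 3 − 0 = 3.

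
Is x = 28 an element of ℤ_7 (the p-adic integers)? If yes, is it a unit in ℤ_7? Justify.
x ∈ ℤ_7 but not a unit; v_7(x) = 1 > 0

ℤ_7 = {x ∈ ℚ_7 : v_7(x) ≥ 0} and ℤ_7^× = {x ∈ ℤ_7 : v_7(x) = 0}. Here v_7(28) = v_7(num) − v_7(den) = 1; compare against these criteria.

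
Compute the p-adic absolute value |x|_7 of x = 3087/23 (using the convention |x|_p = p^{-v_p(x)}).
|3087/23|_7 = 1/343

Step 1 — compute v_7(x) by factoring powers of 7 out of the numerator and denominator: v_7(3087/23) = 3. Step 2 — apply |x|_p = p^{-v_p(x)} = 7^{-3} = 1/343.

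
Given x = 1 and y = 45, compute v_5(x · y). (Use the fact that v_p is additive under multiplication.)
v_5(45) = 1

v_p(x) = 0 (factor: 1 = 5^0 · 1); v_p(y) = 1 (factor: 45 = 5^1 · 9). Additivity: v_p(xy) = v_p(x) + v_p(y) = 0 + 1 = 1. (Direct check: xy = 45 = 5^1 · (9).)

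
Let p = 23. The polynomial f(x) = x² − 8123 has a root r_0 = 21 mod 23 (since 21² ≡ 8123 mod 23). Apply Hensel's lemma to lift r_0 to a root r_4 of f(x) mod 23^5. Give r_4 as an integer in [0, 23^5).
r_4 = 6328379 (mod 6436343)

Hensel's recurrence: r_{i+1} = r_i − f(r_i)·(f′(r_i))^{-1} mod 23^{i+2}, with f′(x) = 2x. Iterate:
  r_0 = 21 (mod 23)
  r_1 = 481 (mod 529)
  r_2 = 1539 (mod 12167)
  r_3 = 171877 (mod 279841)
  r_4 = 6328379 (mod 6436343)
Final: r_4 = 6328379, and one checks f(r_4) ≡ 0 mod 23^5.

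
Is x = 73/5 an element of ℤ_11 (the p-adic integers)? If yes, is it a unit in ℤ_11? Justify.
x ∈ ℤ_11^× (unit); v_11(x) = 0

ℤ_11 = {x ∈ ℚ_11 : v_11(x) ≥ 0} and ℤ_11^× = {x ∈ ℤ_11 : v_11(x) = 0}. Here v_11(73/5) = v_11(num) − v_11(den) = 0; compare against these criteria.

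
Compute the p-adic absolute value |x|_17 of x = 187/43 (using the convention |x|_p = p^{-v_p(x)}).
|187/43|_17 = 1/17

Step 1 — compute v_17(x) by factoring powers of 17 out of the numerator and denominator: v_17(187/43) = 1. Step 2 — apply |x|_p = p^{-v_p(x)} = 17^{-1} = 1/17.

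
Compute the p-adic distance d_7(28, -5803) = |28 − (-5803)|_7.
d_7(28, -5803) = 1/343

Step 1 — x − y = 28 − (-5803) = 5831. Step 2 — v_7(5831) = 3 (factor: 5831 = (7^3 · 17); the sign does not affect v_p). Step 3 — |x − y|_7 = 7^{-3} = 1/343.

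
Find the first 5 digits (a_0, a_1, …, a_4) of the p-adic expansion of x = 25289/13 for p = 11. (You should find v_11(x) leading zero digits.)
(a_0, …, a_4) = (0, 0, 0, 4, 4)

v_11(25289/13) = 3, so a_0 = ... = a_2 = 0. Factor out: x = 11^3 · u with u = 19/13 a unit in ℤ_11. Expand u iteratively via a_{v+i} = u_i mod 11, u_{i+1} = (u_i − a_{v+i})/11:
  u_0 = 19/13;  a_3 = 4;  u_1 = (u_0 − 4)/11 = -3/13
  u_1 = -3/13;  a_4 = 4;  u_2 = (u_1 − 4)/11 = -5/13
Digits: (0, 0, 0, 4, 4).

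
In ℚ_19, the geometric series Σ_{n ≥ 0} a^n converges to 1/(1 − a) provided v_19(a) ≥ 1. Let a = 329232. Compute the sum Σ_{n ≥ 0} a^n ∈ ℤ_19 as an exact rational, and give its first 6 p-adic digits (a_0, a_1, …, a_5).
Σ a^n = 1/(1 − a) = -1/329231;  first 6 digits = (1, 0, 0, 10, 2, 0)

v_19(a) = 3 ≥ 1, so the series converges in ℤ_19 to 1/(1 − a) = 1/(1 − 329232) = -1/329231. Expand this rational in ℤ_19: compute digits iteratively via d_i = x_i mod 19, x_{i+1} = (x_i − d_i)/19. The first 6 digits are (1, 0, 0, 10, 2, 0).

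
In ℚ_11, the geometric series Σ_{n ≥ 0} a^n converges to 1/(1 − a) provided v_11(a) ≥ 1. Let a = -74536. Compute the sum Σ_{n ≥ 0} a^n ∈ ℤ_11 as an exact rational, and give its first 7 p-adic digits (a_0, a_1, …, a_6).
Σ a^n = 1/(1 − a) = 1/74537;  first 7 digits = (1, 0, 0, 10, 5, 10, 0)

v_11(a) = 3 ≥ 1, so the series converges in ℤ_11 to 1/(1 − a) = 1/(1 − (-74536)) = 1/74537. Expand this rational in ℤ_11: compute digits iteratively via d_i = x_i mod 11, x_{i+1} = (x_i − d_i)/11. The first 7 digits are (1, 0, 0, 10, 5, 10, 0).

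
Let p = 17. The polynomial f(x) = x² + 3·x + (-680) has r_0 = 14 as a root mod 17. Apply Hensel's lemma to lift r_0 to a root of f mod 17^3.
r_2 = 3431 (mod 4913)

Hensel: r_{i+1} = r_i − f(r_i)·(f′(r_i))^{-1} mod 17^{i+2}, f′(x) = 2x + 3. Iterate:
  r_0 = 14 (mod 17)
  r_1 = 252 (mod 289)
  r_2 = 3431 (mod 4913)
Final: r = 3431 satisfies f(r) ≡ 0 mod 17^3.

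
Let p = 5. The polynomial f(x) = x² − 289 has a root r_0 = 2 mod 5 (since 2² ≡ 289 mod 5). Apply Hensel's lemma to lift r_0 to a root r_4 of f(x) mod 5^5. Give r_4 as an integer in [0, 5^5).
r_4 = 17 (mod 3125)

Hensel's recurrence: r_{i+1} = r_i − f(r_i)·(f′(r_i))^{-1} mod 5^{i+2}, with f′(x) = 2x. Iterate:
  r_0 = 2 (mod 5)
  r_1 = 17 (mod 25)
  r_2 = 17 (mod 125)
  r_3 = 17 (mod 625)
  r_4 = 17 (mod 3125)
Final: r_4 = 17, and one checks f(r_4) ≡ 0 mod 5^5.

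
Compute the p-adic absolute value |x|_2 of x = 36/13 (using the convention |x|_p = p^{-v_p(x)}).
|36/13|_2 = 1/4

Step 1 — compute v_2(x) by factoring powers of 2 out of the numerator and denominator: v_2(36/13) = 2. Step 2 — apply |x|_p = p^{-v_p(x)} = 2^{-2} = 1/4.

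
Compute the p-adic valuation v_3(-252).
v_3(-252) = 2

v_3(n) is the largest exponent k such that 3^k divides n. Factor out: -252 = -3^2 · 28. (Sign doesn't affect v_p.) So v_3(-252) = 2.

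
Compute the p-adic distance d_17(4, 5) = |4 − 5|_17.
d_17(4, 5) = 1

Step 1 — x − y = 4 − 5 = -1. Step 2 — v_17(-1) = 0 (factor: -1 = −(17^0 · 1); the sign does not affect v_p). Step 3 — |x − y|_17 = 17^{0} = 1.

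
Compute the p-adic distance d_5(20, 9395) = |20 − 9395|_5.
d_5(20, 9395) = 1/3125

Step 1 — x − y = 20 − 9395 = -9375. Step 2 — v_5(-9375) = 5 (factor: -9375 = −(5^5 · 3); the sign does not affect v_p). Step 3 — |x − y|_5 = 5^{-5} = 1/3125.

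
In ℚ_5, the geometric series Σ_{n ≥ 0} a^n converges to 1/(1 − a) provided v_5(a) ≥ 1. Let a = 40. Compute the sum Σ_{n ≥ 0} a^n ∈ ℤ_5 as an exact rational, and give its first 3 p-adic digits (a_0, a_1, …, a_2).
Σ a^n = 1/(1 − a) = -1/39;  first 3 digits = (1, 3, 0)

v_5(a) = 1 ≥ 1, so the series converges in ℤ_5 to 1/(1 − a) = 1/(1 − 40) = -1/39. Expand this rational in ℤ_5: compute digits iteratively via d_i = x_i mod 5, x_{i+1} = (x_i − d_i)/5. The first 3 digits are (1, 3, 0).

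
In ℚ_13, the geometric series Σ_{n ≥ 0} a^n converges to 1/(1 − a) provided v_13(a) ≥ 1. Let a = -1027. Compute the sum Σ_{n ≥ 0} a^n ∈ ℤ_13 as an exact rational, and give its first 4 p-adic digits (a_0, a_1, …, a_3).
Σ a^n = 1/(1 − a) = 1/1028;  first 4 digits = (1, 12, 7, 10)

v_13(a) = 1 ≥ 1, so the series converges in ℤ_13 to 1/(1 − a) = 1/(1 − (-1027)) = 1/1028. Expand this rational in ℤ_13: compute digits iteratively via d_i = x_i mod 13, x_{i+1} = (x_i − d_i)/13. The first 4 digits are (1, 12, 7, 10).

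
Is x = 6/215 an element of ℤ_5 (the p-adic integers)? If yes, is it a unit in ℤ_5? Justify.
x ∉ ℤ_5 (v_5(x) = -1 < 0)

ℤ_5 = {x ∈ ℚ_5 : v_5(x) ≥ 0} and ℤ_5^× = {x ∈ ℤ_5 : v_5(x) = 0}. Here v_5(6/215) = v_5(num) − v_5(den) = -1; compare against these criteria.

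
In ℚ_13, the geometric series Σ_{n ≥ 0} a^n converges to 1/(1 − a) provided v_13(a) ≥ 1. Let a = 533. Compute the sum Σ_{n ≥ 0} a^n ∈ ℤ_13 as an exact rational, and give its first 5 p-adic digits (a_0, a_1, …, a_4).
Σ a^n = 1/(1 − a) = -1/532;  first 5 digits = (1, 2, 7, 7, 10)

v_13(a) = 1 ≥ 1, so the series converges in ℤ_13 to 1/(1 − a) = 1/(1 − 533) = -1/532. Expand this rational in ℤ_13: compute digits iteratively via d_i = x_i mod 13, x_{i+1} = (x_i − d_i)/13. The first 5 digits are (1, 2, 7, 7, 10).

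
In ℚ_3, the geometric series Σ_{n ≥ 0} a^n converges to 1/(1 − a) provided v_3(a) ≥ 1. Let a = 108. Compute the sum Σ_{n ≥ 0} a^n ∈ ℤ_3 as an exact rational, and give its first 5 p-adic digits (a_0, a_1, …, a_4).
Σ a^n = 1/(1 − a) = -1/107;  first 5 digits = (1, 0, 0, 1, 1)

v_3(a) = 3 ≥ 1, so the series converges in ℤ_3 to 1/(1 − a) = 1/(1 − 108) = -1/107. Expand this rational in ℤ_3: compute digits iteratively via d_i = x_i mod 3, x_{i+1} = (x_i − d_i)/3. The first 5 digits are (1, 0, 0, 1, 1).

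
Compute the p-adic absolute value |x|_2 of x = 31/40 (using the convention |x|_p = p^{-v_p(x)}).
|31/40|_2 = 8

Step 1 — compute v_2(x) by factoring powers of 2 out of the numerator and denominator: v_2(31/40) = -3. Step 2 — apply |x|_p = p^{-v_p(x)} = 2^{3} = 8.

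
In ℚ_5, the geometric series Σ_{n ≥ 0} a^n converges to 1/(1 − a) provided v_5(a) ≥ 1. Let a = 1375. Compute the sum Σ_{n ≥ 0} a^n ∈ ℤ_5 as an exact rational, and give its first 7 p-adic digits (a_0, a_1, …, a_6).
Σ a^n = 1/(1 − a) = -1/1374;  first 7 digits = (1, 0, 0, 1, 2, 0, 1)

v_5(a) = 3 ≥ 1, so the series converges in ℤ_5 to 1/(1 − a) = 1/(1 − 1375) = -1/1374. Expand this rational in ℤ_5: compute digits iteratively via d_i = x_i mod 5, x_{i+1} = (x_i − d_i)/5. The first 7 digits are (1, 0, 0, 1, 2, 0, 1).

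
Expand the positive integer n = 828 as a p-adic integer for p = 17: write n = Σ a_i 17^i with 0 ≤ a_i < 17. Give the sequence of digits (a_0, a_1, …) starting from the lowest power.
(a_0, a_1, …) = (12, 14, 2)

Repeated division by 17 gives the digits low-to-high: 828 = 12 + 14·17^1 + 2·17^2. Digit sequence: (12, 14, 2).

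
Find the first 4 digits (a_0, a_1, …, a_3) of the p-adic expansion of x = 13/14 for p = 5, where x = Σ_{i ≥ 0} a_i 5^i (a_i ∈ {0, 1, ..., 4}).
(a_0, …, a_3) = (2, 3, 4, 3)

v_5(13/14) = 0 (numerator and denominator both coprime to 5), so x ∈ ℤ_5^×. Compute digits iteratively via a_i = x_i mod 5, x_{i+1} = (x_i − a_i)/5, with x_0 = x:
  x_0 = 13/14;  a_0 = 2;  x_1 = (x_0 − 2)/5 = -3/14
  x_1 = -3/14;  a_1 = 3;  x_2 = (x_1 − 3)/5 = -9/14
  x_2 = -9/14;  a_2 = 4;  x_3 = (x_2 − 4)/5 = -13/14
  x_3 = -13/14;  a_3 = 3;  x_4 = (x_3 − 3)/5 = -11/14
Digits: (2, 3, 4, 3).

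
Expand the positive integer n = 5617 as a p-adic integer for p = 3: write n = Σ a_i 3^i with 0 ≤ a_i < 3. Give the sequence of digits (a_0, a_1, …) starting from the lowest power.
(a_0, a_1, …) = (1, 0, 0, 1, 0, 2, 1, 2)

Repeated division by 3 gives the digits low-to-high: 5617 = 1 + 1·3^3 + 2·3^5 + 1·3^6 + 2·3^7. Digit sequence: (1, 0, 0, 1, 0, 2, 1, 2).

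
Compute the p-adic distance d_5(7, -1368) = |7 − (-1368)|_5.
d_5(7, -1368) = 1/125

Step 1 — x − y = 7 − (-1368) = 1375. Step 2 — v_5(1375) = 3 (factor: 1375 = (5^3 · 11); the sign does not affect v_p). Step 3 — |x − y|_5 = 5^{-3} = 1/125.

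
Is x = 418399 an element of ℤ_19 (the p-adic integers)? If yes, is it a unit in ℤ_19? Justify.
x ∈ ℤ_19 but not a unit; v_19(x) = 3 > 0

ℤ_19 = {x ∈ ℚ_19 : v_19(x) ≥ 0} and ℤ_19^× = {x ∈ ℤ_19 : v_19(x) = 0}. Here v_19(418399) = v_19(num) − v_19(den) = 3; compare against these criteria.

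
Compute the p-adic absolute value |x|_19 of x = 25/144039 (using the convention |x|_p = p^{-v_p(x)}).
|25/144039|_19 = 6859

Step 1 — compute v_19(x) by factoring powers of 19 out of the numerator and denominator: v_19(25/144039) = -3. Step 2 — apply |x|_p = p^{-v_p(x)} = 19^{3} = 6859.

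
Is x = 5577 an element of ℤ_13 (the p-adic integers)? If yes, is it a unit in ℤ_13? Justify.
x ∈ ℤ_13 but not a unit; v_13(x) = 2 > 0

ℤ_13 = {x ∈ ℚ_13 : v_13(x) ≥ 0} and ℤ_13^× = {x ∈ ℤ_13 : v_13(x) = 0}. Here v_13(5577) = v_13(num) − v_13(den) = 2; compare against these criteria.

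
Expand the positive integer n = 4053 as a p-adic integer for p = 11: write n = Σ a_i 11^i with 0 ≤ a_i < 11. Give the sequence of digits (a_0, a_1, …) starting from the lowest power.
(a_0, a_1, …) = (5, 5, 0, 3)

Repeated division by 11 gives the digits low-to-high: 4053 = 5 + 5·11^1 + 3·11^3. Digit sequence: (5, 5, 0, 3).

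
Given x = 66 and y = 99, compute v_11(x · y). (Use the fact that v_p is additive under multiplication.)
v_11(6534) = 2

v_p(x) = 1 (factor: 66 = 11^1 · 6); v_p(y) = 1 (factor: 99 = 11^1 · 9). Additivity: v_p(xy) = v_p(x) + v_p(y) = 1 + 1 = 2. (Direct check: xy = 6534 = 11^2 · (54).)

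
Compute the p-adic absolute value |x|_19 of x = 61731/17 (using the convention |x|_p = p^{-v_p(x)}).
|61731/17|_19 = 1/6859

Step 1 — compute v_19(x) by factoring powers of 19 out of the numerator and denominator: v_19(61731/17) = 3. Step 2 — apply |x|_p = p^{-v_p(x)} = 19^{-3} = 1/6859.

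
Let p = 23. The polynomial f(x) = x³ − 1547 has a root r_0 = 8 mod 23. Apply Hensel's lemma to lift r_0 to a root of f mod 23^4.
r_3 = 4171 (mod 279841)

Hensel: r_{i+1} = r_i − f(r_i)/f′(r_i) mod 23^{i+2}, where f′(x) = 3x². Iterate:
  r_0 = 8 (mod 23)
  r_1 = 468 (mod 529)
  r_2 = 4171 (mod 12167)
  r_3 = 4171 (mod 279841)
Final: r = 4171 with f(r) ≡ 0 mod 23^4.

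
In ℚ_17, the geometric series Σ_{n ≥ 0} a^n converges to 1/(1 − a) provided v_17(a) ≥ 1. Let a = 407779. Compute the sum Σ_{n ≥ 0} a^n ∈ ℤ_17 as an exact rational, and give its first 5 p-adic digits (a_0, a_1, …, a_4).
Σ a^n = 1/(1 − a) = -1/407778;  first 5 digits = (1, 0, 0, 15, 4)

v_17(a) = 3 ≥ 1, so the series converges in ℤ_17 to 1/(1 − a) = 1/(1 − 407779) = -1/407778. Expand this rational in ℤ_17: compute digits iteratively via d_i = x_i mod 17, x_{i+1} = (x_i − d_i)/17. The first 5 digits are (1, 0, 0, 15, 4).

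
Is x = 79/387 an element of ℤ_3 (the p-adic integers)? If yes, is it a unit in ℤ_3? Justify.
x ∉ ℤ_3 (v_3(x) = -2 < 0)

ℤ_3 = {x ∈ ℚ_3 : v_3(x) ≥ 0} and ℤ_3^× = {x ∈ ℤ_3 : v_3(x) = 0}. Here v_3(79/387) = v_3(num) − v_3(den) = -2; compare against these criteria.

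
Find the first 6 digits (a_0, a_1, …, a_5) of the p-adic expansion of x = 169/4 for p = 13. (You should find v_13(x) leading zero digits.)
(a_0, …, a_5) = (0, 0, 10, 9, 9, 9)

v_13(169/4) = 2, so a_0 = ... = a_1 = 0. Factor out: x = 13^2 · u with u = 1/4 a unit in ℤ_13. Expand u iteratively via a_{v+i} = u_i mod 13, u_{i+1} = (u_i − a_{v+i})/13:
  u_0 = 1/4;  a_2 = 10;  u_1 = (u_0 − 10)/13 = -3/4
  u_1 = -3/4;  a_3 = 9;  u_2 = (u_1 − 9)/13 = -3/4
  u_2 = -3/4;  a_4 = 9;  u_3 = (u_2 − 9)/13 = -3/4
  u_3 = -3/4;  a_5 = 9;  u_4 = (u_3 − 9)/13 = -3/4
Digits: (0, 0, 10, 9, 9, 9).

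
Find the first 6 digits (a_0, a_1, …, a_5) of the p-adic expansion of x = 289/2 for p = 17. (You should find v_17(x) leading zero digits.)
(a_0, …, a_5) = (0, 0, 9, 8, 8, 8)

v_17(289/2) = 2, so a_0 = ... = a_1 = 0. Factor out: x = 17^2 · u with u = 1/2 a unit in ℤ_17. Expand u iteratively via a_{v+i} = u_i mod 17, u_{i+1} = (u_i − a_{v+i})/17:
  u_0 = 1/2;  a_2 = 9;  u_1 = (u_0 − 9)/17 = -1/2
  u_1 = -1/2;  a_3 = 8;  u_2 = (u_1 − 8)/17 = -1/2
  u_2 = -1/2;  a_4 = 8;  u_3 = (u_2 − 8)/17 = -1/2
  u_3 = -1/2;  a_5 = 8;  u_4 = (u_3 − 8)/17 = -1/2
Digits: (0, 0, 9, 8, 8, 8).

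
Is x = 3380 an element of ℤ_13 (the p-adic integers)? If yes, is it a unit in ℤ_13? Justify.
x ∈ ℤ_13 but not a unit; v_13(x) = 2 > 0

ℤ_13 = {x ∈ ℚ_13 : v_13(x) ≥ 0} and ℤ_13^× = {x ∈ ℤ_13 : v_13(x) = 0}. Here v_13(3380) = v_13(num) − v_13(den) = 2; compare against these criteria.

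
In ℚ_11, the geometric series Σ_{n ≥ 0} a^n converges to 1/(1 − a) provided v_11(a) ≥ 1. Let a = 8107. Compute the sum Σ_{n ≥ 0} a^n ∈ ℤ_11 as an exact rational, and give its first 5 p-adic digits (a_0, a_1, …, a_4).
Σ a^n = 1/(1 − a) = -1/8106;  first 5 digits = (1, 0, 1, 6, 1)

v_11(a) = 2 ≥ 1, so the series converges in ℤ_11 to 1/(1 − a) = 1/(1 − 8107) = -1/8106. Expand this rational in ℤ_11: compute digits iteratively via d_i = x_i mod 11, x_{i+1} = (x_i − d_i)/11. The first 5 digits are (1, 0, 1, 6, 1).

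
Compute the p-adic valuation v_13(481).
v_13(481) = 1

v_13(n) is the largest exponent k such that 13^k divides n. Factor out: 481 = 13^1 · 37. (Sign doesn't affect v_p.) So v_13(481) = 1.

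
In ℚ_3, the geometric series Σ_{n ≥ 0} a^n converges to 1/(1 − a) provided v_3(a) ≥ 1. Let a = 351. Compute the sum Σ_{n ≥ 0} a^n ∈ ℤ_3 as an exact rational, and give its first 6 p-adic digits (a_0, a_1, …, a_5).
Σ a^n = 1/(1 − a) = -1/350;  first 6 digits = (1, 0, 0, 1, 1, 1)

v_3(a) = 3 ≥ 1, so the series converges in ℤ_3 to 1/(1 − a) = 1/(1 − 351) = -1/350. Expand this rational in ℤ_3: compute digits iteratively via d_i = x_i mod 3, x_{i+1} = (x_i − d_i)/3. The first 6 digits are (1, 0, 0, 1, 1, 1).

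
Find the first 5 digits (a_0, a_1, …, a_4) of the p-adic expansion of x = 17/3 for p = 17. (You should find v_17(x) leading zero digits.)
(a_0, …, a_4) = (0, 6, 11, 5, 11)

v_17(17/3) = 1, so a_0 = ... = a_0 = 0. Factor out: x = 17^1 · u with u = 1/3 a unit in ℤ_17. Expand u iteratively via a_{v+i} = u_i mod 17, u_{i+1} = (u_i − a_{v+i})/17:
  u_0 = 1/3;  a_1 = 6;  u_1 = (u_0 − 6)/17 = -1/3
  u_1 = -1/3;  a_2 = 11;  u_2 = (u_1 − 11)/17 = -2/3
  u_2 = -2/3;  a_3 = 5;  u_3 = (u_2 − 5)/17 = -1/3
  u_3 = -1/3;  a_4 = 11;  u_4 = (u_3 − 11)/17 = -2/3
Digits: (0, 6, 11, 5, 11).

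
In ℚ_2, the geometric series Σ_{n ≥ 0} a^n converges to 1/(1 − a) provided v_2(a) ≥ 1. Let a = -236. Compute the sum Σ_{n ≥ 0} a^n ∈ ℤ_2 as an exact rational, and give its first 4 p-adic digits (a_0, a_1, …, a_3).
Σ a^n = 1/(1 − a) = 1/237;  first 4 digits = (1, 0, 1, 0)

v_2(a) = 2 ≥ 1, so the series converges in ℤ_2 to 1/(1 − a) = 1/(1 − (-236)) = 1/237. Expand this rational in ℤ_2: compute digits iteratively via d_i = x_i mod 2, x_{i+1} = (x_i − d_i)/2. The first 4 digits are (1, 0, 1, 0).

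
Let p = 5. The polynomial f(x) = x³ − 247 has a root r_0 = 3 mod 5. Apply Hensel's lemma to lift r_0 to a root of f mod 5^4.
r_3 = 538 (mod 625)

Hensel: r_{i+1} = r_i − f(r_i)/f′(r_i) mod 5^{i+2}, where f′(x) = 3x². Iterate:
  r_0 = 3 (mod 5)
  r_1 = 13 (mod 25)
  r_2 = 38 (mod 125)
  r_3 = 538 (mod 625)
Final: r = 538 with f(r) ≡ 0 mod 5^4.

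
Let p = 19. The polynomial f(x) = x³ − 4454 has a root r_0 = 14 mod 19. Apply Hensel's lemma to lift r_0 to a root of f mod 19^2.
r_1 = 109 (mod 361)

Hensel: r_{i+1} = r_i − f(r_i)/f′(r_i) mod 19^{i+2}, where f′(x) = 3x². Iterate:
  r_0 = 14 (mod 19)
  r_1 = 109 (mod 361)
Final: r = 109 with f(r) ≡ 0 mod 19^2.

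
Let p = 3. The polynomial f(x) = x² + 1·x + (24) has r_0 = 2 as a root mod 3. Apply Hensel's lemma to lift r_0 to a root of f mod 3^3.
r_2 = 5 (mod 27)

Hensel: r_{i+1} = r_i − f(r_i)·(f′(r_i))^{-1} mod 3^{i+2}, f′(x) = 2x + 1. Iterate:
  r_0 = 2 (mod 3)
  r_1 = 5 (mod 9)
  r_2 = 5 (mod 27)
Final: r = 5 satisfies f(r) ≡ 0 mod 3^3.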